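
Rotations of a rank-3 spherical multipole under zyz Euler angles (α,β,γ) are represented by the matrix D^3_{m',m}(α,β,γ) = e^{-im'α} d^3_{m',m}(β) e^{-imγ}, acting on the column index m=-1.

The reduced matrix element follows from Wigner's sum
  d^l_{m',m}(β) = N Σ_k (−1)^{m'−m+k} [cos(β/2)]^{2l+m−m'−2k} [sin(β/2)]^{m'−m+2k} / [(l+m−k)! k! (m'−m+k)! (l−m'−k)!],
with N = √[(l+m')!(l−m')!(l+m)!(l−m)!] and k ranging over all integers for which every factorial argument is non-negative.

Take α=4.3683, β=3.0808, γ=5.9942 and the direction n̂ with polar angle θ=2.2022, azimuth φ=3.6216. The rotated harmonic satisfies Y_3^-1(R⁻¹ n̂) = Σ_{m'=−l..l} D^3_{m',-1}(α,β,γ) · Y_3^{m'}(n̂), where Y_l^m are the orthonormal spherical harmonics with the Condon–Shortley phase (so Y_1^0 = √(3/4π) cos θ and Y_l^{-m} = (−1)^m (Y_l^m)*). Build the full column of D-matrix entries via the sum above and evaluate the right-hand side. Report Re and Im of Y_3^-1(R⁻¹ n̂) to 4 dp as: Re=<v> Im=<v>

Need the full column D^3_{m',-1} for m'=−3..3 at α=4.3683, β=3.0808, γ=5.9942.
cos(β/2)=0.030392, sin(β/2)=0.999538
d^3_{-3,-1}: single k=2 term ⇒ +0.000003;  D = +0.000003+0.000001i
d^3_{-2,-1}: k∈[1..2] ⇒ +0.000000 -0.000177 = -0.000177;  D = +0.000099-0.000147i
d^3_{-1,-1}: k∈[0..2] ⇒ +0.000000 -0.000007 +0.005532 = +0.005525;  D = -0.003269-0.004454i
d^3_{0,-1}: k∈[0..2] ⇒ -0.000000 +0.000291 -0.105037 = -0.104746;  D = -0.100402+0.029850i
d^3_{1,-1}: k∈[0..2] ⇒ +0.000005 -0.007376 +0.997232 = +0.989861;  D = -0.054517+0.988359i
d^3_{2,-1}: k∈[0..1] ⇒ -0.000177 +0.095885 = +0.095708;  D = -0.088183-0.037199i
d^3_{3,-1}: single k=0 term ⇒ +0.003571;  D = +0.002416-0.002629i
Y_3^{m'}(θ=2.2022,φ=3.6216) and Σ D·Y over m':
  (+0.0000+0.0000i)·(-0.0286+0.2176i)  (+0.0001-0.0001i)·(-0.2254+0.3220i)  (-0.0033-0.0045i)·(-0.1717+0.0894i)  (-0.1004+0.0299i)·(+0.2771+0.0000i)  (-0.0545+0.9884i)·(+0.1717+0.0894i)  (-0.0882-0.0372i)·(-0.2254-0.3220i)  (+0.0024-0.0026i)·(+0.0286+0.2176i)
Y_3^-1(R⁻¹ n̂) = -0.116018+0.210892i

Re=-0.1160 Im=0.2109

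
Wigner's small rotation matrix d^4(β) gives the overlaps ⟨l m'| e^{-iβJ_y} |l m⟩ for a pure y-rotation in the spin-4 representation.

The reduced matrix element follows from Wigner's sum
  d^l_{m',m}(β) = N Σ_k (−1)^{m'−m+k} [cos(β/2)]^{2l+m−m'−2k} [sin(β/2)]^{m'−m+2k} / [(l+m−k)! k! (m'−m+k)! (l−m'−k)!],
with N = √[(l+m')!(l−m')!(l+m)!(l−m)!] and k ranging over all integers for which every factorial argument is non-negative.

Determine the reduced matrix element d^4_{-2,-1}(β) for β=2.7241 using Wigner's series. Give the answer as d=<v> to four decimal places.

d^4_{-2,-1}(β=2.7241) via Wigner's sum:
With c≡cos(β/2)=0.207234 and s≡sin(β/2)=0.978291, N=[2·720·6·120]^{1/2}=1018.233765
The bounds max(0,m−m')=1 and min(l+m,l−m')=3 give 3 terms
  k=1: (−1)^0·1018.2338/(240)·0.2072^7·0.9783^1 = +0.000068
  k=2: (−1)^1·1018.2338/(48)·0.2072^5·0.9783^3 = -0.007591
  k=3: (−1)^2·1018.2338/(72)·0.2072^3·0.9783^5 = +0.112781
d^4_{-2,-1}(2.7241) = +0.000068 -0.007591 +0.112781 = +0.105258

d=0.1053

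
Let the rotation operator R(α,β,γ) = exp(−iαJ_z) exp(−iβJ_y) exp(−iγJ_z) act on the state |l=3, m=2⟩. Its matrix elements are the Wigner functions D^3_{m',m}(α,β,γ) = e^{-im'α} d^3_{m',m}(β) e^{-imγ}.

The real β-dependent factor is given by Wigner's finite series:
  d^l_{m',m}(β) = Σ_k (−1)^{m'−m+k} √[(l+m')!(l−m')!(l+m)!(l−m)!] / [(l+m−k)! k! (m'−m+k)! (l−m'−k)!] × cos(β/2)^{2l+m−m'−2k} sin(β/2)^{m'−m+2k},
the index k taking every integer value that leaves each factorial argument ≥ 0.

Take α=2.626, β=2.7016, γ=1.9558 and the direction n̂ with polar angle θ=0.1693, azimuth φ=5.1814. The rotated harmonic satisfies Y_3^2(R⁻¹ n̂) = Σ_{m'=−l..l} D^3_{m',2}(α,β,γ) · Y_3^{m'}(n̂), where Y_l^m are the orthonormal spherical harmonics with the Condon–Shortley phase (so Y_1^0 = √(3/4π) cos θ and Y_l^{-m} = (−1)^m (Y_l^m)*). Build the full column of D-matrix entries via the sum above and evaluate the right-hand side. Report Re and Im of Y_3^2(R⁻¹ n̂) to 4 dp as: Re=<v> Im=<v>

Re=0.0169 Im=-0.0903

Need the full column D^3_{m',2} for m'=−3..3 at α=2.626, β=2.7016, γ=1.9558.
cos(β/2)=0.218226, sin(β/2)=0.975898
d^3_{-3,2}: single k=5 term ⇒ +0.473157;  D = -0.321131-0.347494i
d^3_{-2,2}: k∈[4..5] ⇒ +0.215974 -0.863828 = -0.647854;  D = -0.147946-0.630735i
d^3_{-1,2}: k∈[3..4] ⇒ +0.061089 -0.610843 = -0.549753;  D = -0.154671+0.527547i
d^3_{0,2}: k∈[2..3] ⇒ +0.011830 -0.236588 = -0.224757;  D = +0.161354-0.156463i
d^3_{1,2}: k∈[1..2] ⇒ +0.001527 -0.061089 = -0.059562;  D = -0.057644+0.014990i
d^3_{2,2}: k∈[0..1] ⇒ +0.000108 -0.010800 = -0.010692;  D = +0.010329+0.002761i
d^3_{3,2}: single k=0 term ⇒ -0.001183;  D = -0.000844-0.000829i
Y_3^{m'}(θ=0.1693,φ=5.1814) and Σ D·Y over m':
  (-0.3211-0.3475i)·(-0.0020-0.0003i)  (-0.1479-0.6307i)·(-0.0169+0.0231i)  (-0.1547+0.5275i)·(+0.0950+0.1874i)  (+0.1614-0.1565i)·(+0.6835+0.0000i)  (-0.0576+0.0150i)·(-0.0950+0.1874i)  (+0.0103+0.0028i)·(-0.0169-0.0231i)  (-0.0008-0.0008i)·(+0.0020-0.0003i)
Y_3^2(R⁻¹ n̂) = +0.016851-0.090295i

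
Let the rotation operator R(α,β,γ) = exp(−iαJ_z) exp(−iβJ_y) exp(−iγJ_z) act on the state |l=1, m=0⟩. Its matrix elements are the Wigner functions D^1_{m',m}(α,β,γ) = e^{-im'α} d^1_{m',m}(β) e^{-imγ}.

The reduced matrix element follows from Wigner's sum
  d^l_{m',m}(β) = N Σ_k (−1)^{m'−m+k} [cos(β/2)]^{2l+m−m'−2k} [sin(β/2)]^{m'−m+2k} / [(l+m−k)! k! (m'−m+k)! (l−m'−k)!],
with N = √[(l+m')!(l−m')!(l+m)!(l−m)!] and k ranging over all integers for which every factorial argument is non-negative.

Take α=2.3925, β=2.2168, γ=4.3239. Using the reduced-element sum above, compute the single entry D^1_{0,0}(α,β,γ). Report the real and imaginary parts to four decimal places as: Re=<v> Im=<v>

Split into d^1_{0,0}(β=2.2168) × two z-phases.
With c≡cos(β/2)=0.446094 and s≡sin(β/2)=0.894986, N=[1·1·1·1]^{1/2}=1.000000
k∈{0,1} keeps every argument non-negative
  k=0: (−1)^0·1.0000/(1)·0.4461^2·0.8950^0 = +0.199000
  k=1: (−1)^1·1.0000/(1)·0.4461^0·0.8950^2 = -0.801000
d^1_{0,0}(2.2168) = +0.199000 -0.801000 = -0.602000
Attach z-rotation phases: D = e^{-i(0)(2.3925)}·(-0.602000)·e^{-i(0)(4.3239)} = -0.602000+0.000000i

Re=-0.6020 Im=0.0000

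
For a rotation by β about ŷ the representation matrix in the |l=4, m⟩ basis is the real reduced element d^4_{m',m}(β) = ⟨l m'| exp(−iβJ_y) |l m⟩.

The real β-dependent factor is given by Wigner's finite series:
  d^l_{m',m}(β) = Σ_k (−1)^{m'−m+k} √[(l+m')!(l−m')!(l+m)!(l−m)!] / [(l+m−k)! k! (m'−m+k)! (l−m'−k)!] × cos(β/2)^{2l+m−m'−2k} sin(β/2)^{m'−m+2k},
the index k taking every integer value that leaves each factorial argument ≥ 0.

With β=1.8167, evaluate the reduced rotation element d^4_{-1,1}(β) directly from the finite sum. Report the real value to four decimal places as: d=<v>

d=-0.1086

d^4_{-1,1}(β=1.8167) via Wigner's sum:
Half-angle: c=0.615048, s=0.788490. N=√(6·120·120·6)=720.000000
The bounds max(0,m−m')=2 and min(l+m,l−m')=5 give 4 terms
  k=2: (−1)^0·720.0000/(72)·0.6150^6·0.7885^2 = +0.336546
  k=3: (−1)^1·720.0000/(24)·0.6150^4·0.7885^4 = -1.659361
  k=4: (−1)^2·720.0000/(48)·0.6150^2·0.7885^6 = +1.363596
  k=5: (−1)^3·720.0000/(720)·0.6150^0·0.7885^8 = -0.149406
d^4_{-1,1}(1.8167) = +0.336546 -1.659361 +1.363596 -0.149406 = -0.108625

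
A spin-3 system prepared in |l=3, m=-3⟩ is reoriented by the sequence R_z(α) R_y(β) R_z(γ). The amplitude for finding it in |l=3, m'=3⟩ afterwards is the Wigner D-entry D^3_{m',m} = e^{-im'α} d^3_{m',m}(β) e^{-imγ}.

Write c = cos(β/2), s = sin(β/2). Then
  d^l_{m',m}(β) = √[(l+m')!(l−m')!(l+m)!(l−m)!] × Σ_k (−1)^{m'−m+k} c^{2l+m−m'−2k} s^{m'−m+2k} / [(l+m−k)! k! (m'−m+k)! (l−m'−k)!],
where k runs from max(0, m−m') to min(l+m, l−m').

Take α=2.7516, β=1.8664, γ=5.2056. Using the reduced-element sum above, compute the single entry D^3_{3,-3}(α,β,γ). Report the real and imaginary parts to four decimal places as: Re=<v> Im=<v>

D^3_{3,-3}(2.7516,1.8664,5.2056) = e^{-i·3·2.7516}·d^3_{3,-3}(1.8664)·e^{-i·-3·5.2056}. Compute d first:
Half-angle: c=0.595266, s=0.803529. N=√(720·1·1·720)=720.000000
Admissible k: 0..0 (factorial args all ≥0)
  k=0: (−1)^6·720.0000/(720)·0.5953^0·0.8035^6 = +0.269159
d^3_{3,-3}(1.8664) = +0.269159
D = (-0.390172-0.920742i)·(+0.269159)·(-0.995848+0.091037i) = +0.127144+0.237236i

Re=0.1271 Im=0.2372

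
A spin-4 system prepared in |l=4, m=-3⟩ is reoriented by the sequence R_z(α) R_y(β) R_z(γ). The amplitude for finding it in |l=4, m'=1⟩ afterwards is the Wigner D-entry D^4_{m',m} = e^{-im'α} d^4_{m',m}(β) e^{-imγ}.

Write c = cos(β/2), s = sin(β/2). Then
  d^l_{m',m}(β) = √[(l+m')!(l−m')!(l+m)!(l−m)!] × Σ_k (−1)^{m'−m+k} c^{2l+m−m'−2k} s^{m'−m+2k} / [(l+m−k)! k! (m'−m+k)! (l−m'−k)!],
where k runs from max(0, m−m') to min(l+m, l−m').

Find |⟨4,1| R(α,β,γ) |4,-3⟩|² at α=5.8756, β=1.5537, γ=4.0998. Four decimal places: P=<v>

First d^4_{1,-3}(β=1.5537), then the phase factors e^{-i(1)α} and e^{-i(-3)γ}:
c=cos(1.5537/2)=0.713125, s=sin(1.5537/2)=0.701037; N=√[120·6·1·5040]=1904.940944
k∈{0,1} keeps every argument non-negative
  k=0: (−1)^4·1904.9409/(144)·0.7131^4·0.7010^4 = +0.826314
  k=1: (−1)^5·1904.9409/(240)·0.7131^2·0.7010^6 = -0.479122
d^4_{1,-3}(1.5537) = +0.826314 -0.479122 = +0.347192
|D^4_{1,-3}|² = |d^4_{1,-3}(β)|² = (+0.347192)² = 0.120542 (the z-rotation phases have unit modulus)

P=0.1205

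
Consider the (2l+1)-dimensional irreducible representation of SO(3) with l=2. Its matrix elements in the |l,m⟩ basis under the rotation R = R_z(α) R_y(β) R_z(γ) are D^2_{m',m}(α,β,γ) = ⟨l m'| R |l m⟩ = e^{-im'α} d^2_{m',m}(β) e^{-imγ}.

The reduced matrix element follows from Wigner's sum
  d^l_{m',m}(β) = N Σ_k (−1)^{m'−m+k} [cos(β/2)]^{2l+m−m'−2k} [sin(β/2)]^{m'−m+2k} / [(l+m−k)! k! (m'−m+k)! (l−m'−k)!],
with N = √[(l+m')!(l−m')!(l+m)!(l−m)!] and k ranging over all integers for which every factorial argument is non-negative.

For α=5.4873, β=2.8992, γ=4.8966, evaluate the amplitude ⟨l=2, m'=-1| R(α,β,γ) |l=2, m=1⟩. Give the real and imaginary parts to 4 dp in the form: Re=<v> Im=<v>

First d^2_{-1,1}(β=2.8992), then the phase factors e^{-i(-1)α} and e^{-i(1)γ}:
With c≡cos(β/2)=0.120900 and s≡sin(β/2)=0.992665, N=[1·6·6·1]^{1/2}=6.000000
Admissible k: 2..3 (factorial args all ≥0)
  k=2: (−1)^0·6.0000/(2)·0.1209^2·0.9927^2 = +0.043209
  k=3: (−1)^1·6.0000/(6)·0.1209^0·0.9927^4 = -0.970980
d^2_{-1,1}(2.8992) = +0.043209 -0.970980 = -0.927771
D = (+0.699653-0.714483i)·(-0.927771)·(+0.183171+0.983081i) = -0.770561-0.516715i

Re=-0.7706 Im=-0.5167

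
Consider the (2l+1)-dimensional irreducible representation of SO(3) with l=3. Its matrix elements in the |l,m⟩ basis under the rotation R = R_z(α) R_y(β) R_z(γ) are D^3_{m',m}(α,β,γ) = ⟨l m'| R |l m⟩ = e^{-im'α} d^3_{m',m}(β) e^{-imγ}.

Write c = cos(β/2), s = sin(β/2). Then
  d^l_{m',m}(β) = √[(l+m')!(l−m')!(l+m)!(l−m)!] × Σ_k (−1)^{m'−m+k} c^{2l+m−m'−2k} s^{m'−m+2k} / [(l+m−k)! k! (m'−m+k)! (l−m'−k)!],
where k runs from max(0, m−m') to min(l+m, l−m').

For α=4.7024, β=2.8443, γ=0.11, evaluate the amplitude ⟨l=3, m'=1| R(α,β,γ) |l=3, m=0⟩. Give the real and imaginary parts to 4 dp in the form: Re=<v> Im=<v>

Split into d^3_{1,0}(β=2.8443) × two z-phases.
Half-angle: c=0.148100, s=0.988972. N=√(24·2·6·6)=41.569219
The bounds max(0,m−m')=0 and min(l+m,l−m')=2 give 3 terms
  k=0: (−1)^1·41.5692/(12)·0.1481^5·0.9890^1 = -0.000244
  k=1: (−1)^2·41.5692/(4)·0.1481^3·0.9890^3 = +0.032653
  k=2: (−1)^3·41.5692/(12)·0.1481^1·0.9890^5 = -0.485361
d^3_{1,0}(2.8443) = -0.000244 +0.032653 -0.485361 = -0.452952
Phases: e^{-i·(1)·4.7024}=-0.009989+0.999950i, e^{-i·(0)·0.11}=+1.000000+0.000000i ⇒ D=+0.004524-0.452930i

Re=0.0045 Im=-0.4529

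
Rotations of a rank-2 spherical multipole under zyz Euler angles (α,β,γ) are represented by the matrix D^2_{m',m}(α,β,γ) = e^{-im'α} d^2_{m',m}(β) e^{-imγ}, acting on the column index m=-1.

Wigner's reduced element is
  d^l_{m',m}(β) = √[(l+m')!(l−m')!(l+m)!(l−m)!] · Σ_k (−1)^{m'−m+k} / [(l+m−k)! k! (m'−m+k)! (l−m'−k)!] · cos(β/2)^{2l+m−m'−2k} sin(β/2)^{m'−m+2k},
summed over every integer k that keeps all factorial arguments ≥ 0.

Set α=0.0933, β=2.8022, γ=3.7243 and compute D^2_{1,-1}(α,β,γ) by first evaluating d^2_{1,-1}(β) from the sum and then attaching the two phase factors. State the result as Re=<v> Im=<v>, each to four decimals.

Split into d^2_{1,-1}(β=2.8022) × two z-phases.
c=cos(2.8022/2)=0.168883, s=sin(2.8022/2)=0.985636; N=√[6·1·1·6]=6.000000
k∈{0,1} keeps every argument non-negative
  k=0: (−1)^2·6.0000/(2)·0.1689^2·0.9856^2 = +0.083124
  k=1: (−1)^3·6.0000/(6)·0.1689^0·0.9856^4 = -0.943771
d^2_{1,-1}(2.8022) = +0.083124 -0.943771 = -0.860646
D = (+0.995651-0.093165i)·(-0.860646)·(-0.834976-0.550287i) = +0.759617+0.404592i

Re=0.7596 Im=0.4046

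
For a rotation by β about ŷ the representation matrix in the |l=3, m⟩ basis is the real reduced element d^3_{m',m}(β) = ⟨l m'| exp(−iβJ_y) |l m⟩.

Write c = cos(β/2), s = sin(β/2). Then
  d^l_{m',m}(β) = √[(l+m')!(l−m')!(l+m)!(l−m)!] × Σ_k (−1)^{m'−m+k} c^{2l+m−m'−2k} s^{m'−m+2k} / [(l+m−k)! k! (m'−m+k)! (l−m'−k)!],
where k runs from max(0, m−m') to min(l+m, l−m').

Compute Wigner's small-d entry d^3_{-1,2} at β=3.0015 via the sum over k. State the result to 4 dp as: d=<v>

d^3_{-1,2}(β=3.0015) via Wigner's sum:
c=cos(3.0015/2)=0.069989, s=sin(3.0015/2)=0.997548; N=√[2·24·120·1]=75.894664
k∈{3,4} keeps every argument non-negative
  k=3: (−1)^0·75.8947/(12)·0.0700^3·0.9975^3 = +0.002152
  k=4: (−1)^1·75.8947/(24)·0.0700^1·0.9975^5 = -0.218624
d^3_{-1,2}(3.0015) = +0.002152 -0.218624 = -0.216472

d=-0.2165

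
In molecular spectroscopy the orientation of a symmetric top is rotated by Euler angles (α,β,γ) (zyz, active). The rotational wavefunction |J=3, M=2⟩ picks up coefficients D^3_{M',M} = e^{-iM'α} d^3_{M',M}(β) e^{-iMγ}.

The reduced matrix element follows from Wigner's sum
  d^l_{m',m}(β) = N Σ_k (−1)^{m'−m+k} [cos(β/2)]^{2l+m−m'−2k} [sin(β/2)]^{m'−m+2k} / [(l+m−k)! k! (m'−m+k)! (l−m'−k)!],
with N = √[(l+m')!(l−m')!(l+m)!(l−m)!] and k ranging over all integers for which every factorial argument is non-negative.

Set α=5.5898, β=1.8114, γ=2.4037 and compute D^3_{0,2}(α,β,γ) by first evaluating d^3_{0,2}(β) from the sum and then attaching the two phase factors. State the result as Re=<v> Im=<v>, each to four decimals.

Split into d^3_{0,2}(β=1.8114) × two z-phases.
c=cos(1.8114/2)=0.617135, s=sin(1.8114/2)=0.786857; N=√[6·6·120·1]=65.726707
Admissible k: 2..3 (factorial args all ≥0)
  k=2: (−1)^0·65.7267/(12)·0.6171^4·0.7869^2 = +0.491896
  k=3: (−1)^1·65.7267/(12)·0.6171^2·0.7869^4 = -0.799659
d^3_{0,2}(1.8114) = +0.491896 -0.799659 = -0.307763
Phases: e^{-i·(0)·5.5898}=+1.000000+0.000000i, e^{-i·(2)·2.4037}=+0.094868+0.995490i ⇒ D=-0.029197-0.306375i

Re=-0.0292 Im=-0.3064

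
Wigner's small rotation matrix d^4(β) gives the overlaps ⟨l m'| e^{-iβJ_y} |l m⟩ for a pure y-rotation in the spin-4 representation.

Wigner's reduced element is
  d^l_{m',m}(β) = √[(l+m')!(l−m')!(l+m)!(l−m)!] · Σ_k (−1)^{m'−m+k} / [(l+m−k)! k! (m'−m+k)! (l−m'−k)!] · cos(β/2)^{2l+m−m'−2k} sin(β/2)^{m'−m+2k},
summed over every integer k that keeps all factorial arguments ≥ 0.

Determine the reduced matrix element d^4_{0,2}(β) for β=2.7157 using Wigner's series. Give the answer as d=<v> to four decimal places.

d^4_{0,2}(β=2.7157) via Wigner's sum:
With c≡cos(β/2)=0.211341 and s≡sin(β/2)=0.977412, N=[24·24·720·2]^{1/2}=910.735966
The bounds max(0,m−m')=2 and min(l+m,l−m')=4 give 3 terms
  k=2: (−1)^0·910.7360/(96)·0.2113^6·0.9774^2 = +0.000808
  k=3: (−1)^1·910.7360/(36)·0.2113^4·0.9774^4 = -0.046061
  k=4: (−1)^2·910.7360/(96)·0.2113^2·0.9774^6 = +0.369449
d^4_{0,2}(2.7157) = +0.000808 -0.046061 +0.369449 = +0.324195

d=0.3242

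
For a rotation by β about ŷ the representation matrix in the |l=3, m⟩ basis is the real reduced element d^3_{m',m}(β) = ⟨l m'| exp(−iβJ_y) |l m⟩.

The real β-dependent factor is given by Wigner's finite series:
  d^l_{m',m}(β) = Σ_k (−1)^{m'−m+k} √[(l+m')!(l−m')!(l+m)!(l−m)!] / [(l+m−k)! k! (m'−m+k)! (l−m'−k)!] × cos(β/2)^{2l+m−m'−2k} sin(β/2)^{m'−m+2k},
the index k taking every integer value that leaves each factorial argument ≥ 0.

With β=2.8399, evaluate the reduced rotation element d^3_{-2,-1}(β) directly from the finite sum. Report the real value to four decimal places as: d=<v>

d=-0.0205

d^3_{-2,-1}(β=2.8399) via Wigner's sum:
c=cos(2.8399/2)=0.150275, s=sin(2.8399/2)=0.988644; N=√[1·120·2·24]=75.894664
The bounds max(0,m−m')=1 and min(l+m,l−m')=2 give 2 terms
  k=1: (−1)^0·75.8947/(24)·0.1503^5·0.9886^1 = +0.000240
  k=2: (−1)^1·75.8947/(12)·0.1503^3·0.9886^3 = -0.020740
d^3_{-2,-1}(2.8399) = +0.000240 -0.020740 = -0.020500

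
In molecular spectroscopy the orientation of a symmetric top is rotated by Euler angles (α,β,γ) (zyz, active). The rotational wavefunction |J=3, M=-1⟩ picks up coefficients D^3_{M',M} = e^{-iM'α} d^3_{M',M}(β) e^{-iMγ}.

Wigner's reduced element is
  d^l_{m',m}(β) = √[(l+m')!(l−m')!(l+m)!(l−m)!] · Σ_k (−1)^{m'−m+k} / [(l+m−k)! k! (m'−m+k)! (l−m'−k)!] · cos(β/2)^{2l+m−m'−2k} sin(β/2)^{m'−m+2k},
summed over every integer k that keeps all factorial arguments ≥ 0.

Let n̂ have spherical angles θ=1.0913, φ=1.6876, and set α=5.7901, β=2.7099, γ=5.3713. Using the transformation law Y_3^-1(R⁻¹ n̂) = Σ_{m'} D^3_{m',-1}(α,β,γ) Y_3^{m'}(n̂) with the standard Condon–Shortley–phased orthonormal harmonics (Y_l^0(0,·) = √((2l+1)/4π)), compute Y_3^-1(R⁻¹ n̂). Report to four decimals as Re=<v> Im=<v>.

Need the full column D^3_{m',-1} for m'=−3..3 at α=5.7901, β=2.7099, γ=5.3713.
cos(β/2)=0.214174, sin(β/2)=0.976795
d^3_{-3,-1}: single k=2 term ⇒ +0.007775;  D = -0.005687-0.005303i
d^3_{-2,-1}: k∈[1..2] ⇒ +0.001392 -0.057909 = -0.056517;  D = +0.018167+0.053517i
d^3_{-1,-1}: k∈[0..2] ⇒ +0.000097 -0.016061 +0.250553 = +0.234589;  D = +0.038723-0.231371i
d^3_{0,-1}: k∈[0..2] ⇒ -0.001525 +0.095153 -0.659745 = -0.566116;  D = -0.346608+0.447605i
d^3_{1,-1}: k∈[0..2] ⇒ +0.012046 -0.334071 +0.868604 = +0.546579;  D = +0.499342-0.222274i
d^3_{2,-1}: k∈[0..1] ⇒ -0.057909 +0.602262 = +0.544353;  D = +0.542852+0.040400i
d^3_{3,-1}: single k=0 term ⇒ +0.161731;  D = +0.136391+0.086917i
Y_3^{m'}(θ=1.0913,φ=1.6876) and Σ D·Y over m':
  (-0.0057-0.0053i)·(+0.1000+0.2737i)  (+0.0182+0.0535i)·(-0.3611+0.0859i)  (+0.0387-0.2314i)·(-0.0021-0.0183i)  (-0.3466+0.4476i)·(-0.3333+0.0000i)  (+0.4993-0.2223i)·(+0.0021-0.0183i)  (+0.5429+0.0404i)·(-0.3611-0.0859i)  (+0.1364+0.0869i)·(-0.1000+0.2737i)
Y_3^-1(R⁻¹ n̂) = -0.132015-0.211423i

Re=-0.1320 Im=-0.2114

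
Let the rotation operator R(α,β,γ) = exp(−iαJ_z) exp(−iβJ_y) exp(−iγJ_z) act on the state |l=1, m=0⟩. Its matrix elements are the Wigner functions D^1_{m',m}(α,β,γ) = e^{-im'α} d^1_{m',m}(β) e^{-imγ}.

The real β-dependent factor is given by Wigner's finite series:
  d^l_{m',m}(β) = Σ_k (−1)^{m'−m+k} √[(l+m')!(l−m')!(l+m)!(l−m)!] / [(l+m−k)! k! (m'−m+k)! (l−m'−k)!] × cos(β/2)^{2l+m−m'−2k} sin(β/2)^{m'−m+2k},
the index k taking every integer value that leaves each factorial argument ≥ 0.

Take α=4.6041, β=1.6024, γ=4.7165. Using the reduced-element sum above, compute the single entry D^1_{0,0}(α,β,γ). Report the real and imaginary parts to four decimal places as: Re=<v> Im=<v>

First d^1_{0,0}(β=1.6024), then the phase factors e^{-i(0)α} and e^{-i(0)γ}:
Half-angle: c=0.695845, s=0.718192. N=√(1·1·1·1)=1.000000
k∈{0,1} keeps every argument non-negative
  k=0: (−1)^0·1.0000/(1)·0.6958^2·0.7182^0 = +0.484201
  k=1: (−1)^1·1.0000/(1)·0.6958^0·0.7182^2 = -0.515799
d^1_{0,0}(1.6024) = +0.484201 -0.515799 = -0.031598
D = (+1.000000+0.000000i)·(-0.031598)·(+1.000000+0.000000i) = -0.031598+0.000000i

Re=-0.0316 Im=0.0000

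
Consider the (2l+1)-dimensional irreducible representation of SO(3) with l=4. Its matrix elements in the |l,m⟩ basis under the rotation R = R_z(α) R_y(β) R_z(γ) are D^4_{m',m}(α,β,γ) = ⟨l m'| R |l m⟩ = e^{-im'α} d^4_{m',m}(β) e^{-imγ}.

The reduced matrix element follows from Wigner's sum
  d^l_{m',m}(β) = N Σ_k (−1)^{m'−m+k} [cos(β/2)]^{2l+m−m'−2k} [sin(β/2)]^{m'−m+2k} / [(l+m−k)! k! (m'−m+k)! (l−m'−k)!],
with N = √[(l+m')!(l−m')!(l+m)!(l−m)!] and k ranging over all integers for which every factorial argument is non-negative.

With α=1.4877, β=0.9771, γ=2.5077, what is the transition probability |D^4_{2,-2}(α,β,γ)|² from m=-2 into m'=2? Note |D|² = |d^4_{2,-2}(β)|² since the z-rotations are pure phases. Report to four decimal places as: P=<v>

P=0.1189

D^4_{2,-2}(1.4877,0.9771,2.5077) = e^{-i·2·1.4877}·d^4_{2,-2}(0.9771)·e^{-i·-2·2.5077}. Compute d first:
With c≡cos(β/2)=0.883014 and s≡sin(β/2)=0.469346, N=[720·2·2·720]^{1/2}=1440.000000
The bounds max(0,m−m')=0 and min(l+m,l−m')=2 give 3 terms
  k=0: (−1)^4·1440.0000/(96)·0.8830^4·0.4693^4 = +0.442522
  k=1: (−1)^5·1440.0000/(120)·0.8830^2·0.4693^6 = -0.100017
  k=2: (−1)^6·1440.0000/(1440)·0.8830^0·0.4693^8 = +0.002355
d^4_{2,-2}(0.9771) = +0.442522 -0.100017 +0.002355 = +0.344859
|D^4_{2,-2}|² = |d^4_{2,-2}(β)|² = (+0.344859)² = 0.118928 (the z-rotation phases have unit modulus)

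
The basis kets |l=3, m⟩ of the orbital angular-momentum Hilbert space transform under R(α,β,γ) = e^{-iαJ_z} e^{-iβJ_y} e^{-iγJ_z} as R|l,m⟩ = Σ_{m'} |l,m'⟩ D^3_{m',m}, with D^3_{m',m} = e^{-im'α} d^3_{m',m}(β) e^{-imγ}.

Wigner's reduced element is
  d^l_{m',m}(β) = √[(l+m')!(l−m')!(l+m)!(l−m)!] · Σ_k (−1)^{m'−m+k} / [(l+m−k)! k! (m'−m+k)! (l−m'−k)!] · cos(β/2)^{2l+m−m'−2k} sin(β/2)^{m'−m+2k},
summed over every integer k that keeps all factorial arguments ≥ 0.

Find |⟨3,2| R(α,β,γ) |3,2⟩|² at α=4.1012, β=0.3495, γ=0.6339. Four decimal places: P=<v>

First d^3_{2,2}(β=0.3495), then the phase factors e^{-i(2)α} and e^{-i(2)γ}:
c=cos(0.3495/2)=0.984770, s=sin(0.3495/2)=0.173862; N=√[120·1·120·1]=120.000000
k∈{0,1} keeps every argument non-negative
  k=0: (−1)^0·120.0000/(120)·0.9848^6·0.1739^0 = +0.912030
  k=1: (−1)^1·120.0000/(24)·0.9848^4·0.1739^2 = -0.142141
d^3_{2,2}(0.3495) = +0.912030 -0.142141 = +0.769889
|D^3_{2,2}|² = |d^3_{2,2}(β)|² = (+0.769889)² = 0.592729 (the z-rotation phases have unit modulus)

P=0.5927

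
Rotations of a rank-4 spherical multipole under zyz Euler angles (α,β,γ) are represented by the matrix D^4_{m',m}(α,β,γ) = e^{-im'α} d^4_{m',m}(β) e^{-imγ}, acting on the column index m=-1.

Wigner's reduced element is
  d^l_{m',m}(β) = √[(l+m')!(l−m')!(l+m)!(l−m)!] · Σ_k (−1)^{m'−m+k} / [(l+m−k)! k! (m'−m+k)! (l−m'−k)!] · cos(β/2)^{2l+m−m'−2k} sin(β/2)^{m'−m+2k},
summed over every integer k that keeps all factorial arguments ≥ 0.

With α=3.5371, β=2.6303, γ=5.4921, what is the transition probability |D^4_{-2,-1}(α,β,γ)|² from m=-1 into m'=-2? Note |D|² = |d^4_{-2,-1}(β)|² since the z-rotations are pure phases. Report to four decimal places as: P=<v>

P=0.0304

Split into d^4_{-2,-1}(β=2.6303) × two z-phases.
c=cos(2.6303/2)=0.252871, s=sin(2.6303/2)=0.967500; N=√[2·720·6·120]=1018.233765
The bounds max(0,m−m')=1 and min(l+m,l−m')=3 give 3 terms
  k=1: (−1)^0·1018.2338/(240)·0.2529^7·0.9675^1 = +0.000271
  k=2: (−1)^1·1018.2338/(48)·0.2529^5·0.9675^3 = -0.019863
  k=3: (−1)^2·1018.2338/(72)·0.2529^3·0.9675^5 = +0.193850
d^4_{-2,-1}(2.6303) = +0.000271 -0.019863 +0.193850 = +0.174258
|D^4_{-2,-1}|² = |d^4_{-2,-1}(β)|² = (+0.174258)² = 0.030366 (the z-rotation phases have unit modulus)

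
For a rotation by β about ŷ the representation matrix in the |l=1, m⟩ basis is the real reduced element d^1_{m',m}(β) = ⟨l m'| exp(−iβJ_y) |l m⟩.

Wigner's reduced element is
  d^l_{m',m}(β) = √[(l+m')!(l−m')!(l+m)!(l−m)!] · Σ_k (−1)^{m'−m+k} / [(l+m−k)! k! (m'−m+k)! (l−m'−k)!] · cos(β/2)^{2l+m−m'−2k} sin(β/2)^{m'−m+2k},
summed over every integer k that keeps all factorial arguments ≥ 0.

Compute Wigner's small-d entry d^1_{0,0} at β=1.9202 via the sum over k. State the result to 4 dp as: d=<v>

d=-0.3423

d^1_{0,0}(β=1.9202) via Wigner's sum:
With c≡cos(β/2)=0.573438 and s≡sin(β/2)=0.819249, N=[1·1·1·1]^{1/2}=1.000000
The bounds max(0,m−m')=0 and min(l+m,l−m')=1 give 2 terms
  k=0: (−1)^0·1.0000/(1)·0.5734^2·0.8192^0 = +0.328831
  k=1: (−1)^1·1.0000/(1)·0.5734^0·0.8192^2 = -0.671169
d^1_{0,0}(1.9202) = +0.328831 -0.671169 = -0.342338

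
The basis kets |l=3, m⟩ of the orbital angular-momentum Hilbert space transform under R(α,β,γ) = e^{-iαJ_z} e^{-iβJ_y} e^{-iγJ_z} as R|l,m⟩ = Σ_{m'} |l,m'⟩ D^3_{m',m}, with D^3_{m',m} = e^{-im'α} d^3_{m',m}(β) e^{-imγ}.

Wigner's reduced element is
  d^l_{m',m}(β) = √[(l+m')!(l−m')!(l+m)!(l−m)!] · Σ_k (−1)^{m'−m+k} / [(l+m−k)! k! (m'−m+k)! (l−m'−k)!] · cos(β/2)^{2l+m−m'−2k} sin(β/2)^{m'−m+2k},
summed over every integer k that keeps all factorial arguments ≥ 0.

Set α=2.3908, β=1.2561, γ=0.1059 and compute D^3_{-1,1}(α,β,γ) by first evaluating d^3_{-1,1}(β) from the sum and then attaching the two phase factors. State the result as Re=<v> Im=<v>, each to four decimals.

First d^3_{-1,1}(β=1.2561), then the phase factors e^{-i(-1)α} and e^{-i(1)γ}:
With c≡cos(β/2)=0.809175 and s≡sin(β/2)=0.587568, N=[2·24·24·2]^{1/2}=48.000000
The bounds max(0,m−m')=2 and min(l+m,l−m')=4 give 3 terms
  k=2: (−1)^0·48.0000/(8)·0.8092^4·0.5876^2 = +0.888049
  k=3: (−1)^1·48.0000/(6)·0.8092^2·0.5876^4 = -0.624320
  k=4: (−1)^2·48.0000/(48)·0.8092^0·0.5876^6 = +0.041148
d^3_{-1,1}(1.2561) = +0.888049 -0.624320 +0.041148 = +0.304877
Phases: e^{-i·(-1)·2.3908}=-0.731148+0.682219i, e^{-i·(1)·0.1059}=+0.994398-0.105702i ⇒ D=-0.199676+0.230390i

Re=-0.1997 Im=0.2304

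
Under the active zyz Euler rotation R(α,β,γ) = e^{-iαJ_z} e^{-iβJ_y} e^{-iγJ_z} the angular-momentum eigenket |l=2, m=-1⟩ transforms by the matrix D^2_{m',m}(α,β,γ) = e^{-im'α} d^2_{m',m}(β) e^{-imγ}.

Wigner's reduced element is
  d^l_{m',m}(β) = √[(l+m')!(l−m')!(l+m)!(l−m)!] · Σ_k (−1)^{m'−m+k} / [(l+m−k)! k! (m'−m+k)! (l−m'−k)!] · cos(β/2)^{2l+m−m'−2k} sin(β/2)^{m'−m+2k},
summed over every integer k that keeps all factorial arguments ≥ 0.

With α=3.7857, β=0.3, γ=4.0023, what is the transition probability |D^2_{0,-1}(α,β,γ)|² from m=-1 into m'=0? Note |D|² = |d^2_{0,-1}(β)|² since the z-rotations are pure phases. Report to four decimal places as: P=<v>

P=0.1196

D^2_{0,-1}(3.7857,0.3,4.0023) = e^{-i·0·3.7857}·d^2_{0,-1}(0.3)·e^{-i·-1·4.0023}. Compute d first:
c=cos(0.3/2)=0.988771, s=sin(0.3/2)=0.149438; N=√[2·2·1·6]=4.898979
k: max(0,(-1)−(0))=0 … min(2+(-1),2−(0))=1
  k=0: (−1)^1·4.8990/(2)·0.9888^3·0.1494^1 = -0.353854
  k=1: (−1)^2·4.8990/(2)·0.9888^1·0.1494^3 = +0.008083
d^2_{0,-1}(0.3) = -0.353854 +0.008083 = -0.345771
|D^2_{0,-1}|² = |d^2_{0,-1}(β)|² = (-0.345771)² = 0.119558 (the z-rotation phases have unit modulus)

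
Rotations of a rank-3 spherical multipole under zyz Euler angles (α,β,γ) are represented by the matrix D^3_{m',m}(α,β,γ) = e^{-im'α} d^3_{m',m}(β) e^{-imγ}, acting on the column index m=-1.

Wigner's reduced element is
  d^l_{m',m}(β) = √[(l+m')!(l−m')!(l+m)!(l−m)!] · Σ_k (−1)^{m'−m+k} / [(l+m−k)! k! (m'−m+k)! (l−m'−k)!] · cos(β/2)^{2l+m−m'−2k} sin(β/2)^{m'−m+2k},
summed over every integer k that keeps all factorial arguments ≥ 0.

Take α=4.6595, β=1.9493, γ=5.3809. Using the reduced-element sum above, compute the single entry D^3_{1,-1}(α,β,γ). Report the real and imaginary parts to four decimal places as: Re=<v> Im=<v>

Re=-0.3403 Im=-0.2993

Split into d^3_{1,-1}(β=1.9493) × two z-phases.
c=cos(1.9493/2)=0.561458, s=sin(1.9493/2)=0.827505; N=√[24·2·2·24]=48.000000
The bounds max(0,m−m')=0 and min(l+m,l−m')=2 give 3 terms
  k=0: (−1)^2·48.0000/(8)·0.5615^4·0.8275^2 = +0.408283
  k=1: (−1)^3·48.0000/(6)·0.5615^2·0.8275^4 = -1.182517
  k=2: (−1)^4·48.0000/(48)·0.5615^0·0.8275^6 = +0.321089
d^3_{1,-1}(1.9493) = +0.408283 -1.182517 +0.321089 = -0.453146
Attach z-rotation phases: D = e^{-i(1)(4.6595)}·(-0.453146)·e^{-i(-1)(5.3809)} = -0.340259-0.299274i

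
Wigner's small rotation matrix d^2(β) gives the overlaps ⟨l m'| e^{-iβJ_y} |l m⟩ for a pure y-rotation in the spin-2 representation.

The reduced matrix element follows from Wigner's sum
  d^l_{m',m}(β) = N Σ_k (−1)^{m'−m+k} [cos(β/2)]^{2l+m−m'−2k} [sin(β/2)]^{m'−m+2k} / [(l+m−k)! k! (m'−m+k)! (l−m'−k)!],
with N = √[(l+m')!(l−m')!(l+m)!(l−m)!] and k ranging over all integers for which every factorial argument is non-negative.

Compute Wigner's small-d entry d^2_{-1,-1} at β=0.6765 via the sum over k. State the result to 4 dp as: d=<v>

d=0.4979

d^2_{-1,-1}(β=0.6765) via Wigner's sum:
c=cos(0.6765/2)=0.943337, s=sin(0.6765/2)=0.331837; N=√[1·6·1·6]=6.000000
The bounds max(0,m−m')=0 and min(l+m,l−m')=1 give 2 terms
  k=0: (−1)^0·6.0000/(6)·0.9433^4·0.3318^0 = +0.791894
  k=1: (−1)^1·6.0000/(2)·0.9433^2·0.3318^2 = -0.293971
d^2_{-1,-1}(0.6765) = +0.791894 -0.293971 = +0.497924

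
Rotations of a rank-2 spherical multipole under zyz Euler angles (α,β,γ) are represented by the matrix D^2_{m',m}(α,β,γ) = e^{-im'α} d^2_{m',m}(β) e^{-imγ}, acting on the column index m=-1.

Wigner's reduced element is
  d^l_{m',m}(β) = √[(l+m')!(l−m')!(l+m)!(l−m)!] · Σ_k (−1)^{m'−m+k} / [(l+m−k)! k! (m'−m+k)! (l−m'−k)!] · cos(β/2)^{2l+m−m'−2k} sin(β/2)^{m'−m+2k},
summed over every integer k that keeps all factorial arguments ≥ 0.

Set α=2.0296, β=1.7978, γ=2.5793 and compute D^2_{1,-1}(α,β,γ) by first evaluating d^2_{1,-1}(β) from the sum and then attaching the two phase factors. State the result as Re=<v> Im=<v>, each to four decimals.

Re=0.2872 Im=0.1760

Split into d^2_{1,-1}(β=1.7978) × two z-phases.
Half-angle: c=0.622471, s=0.782643. N=√(6·1·1·6)=6.000000
Admissible k: 0..1 (factorial args all ≥0)
  k=0: (−1)^2·6.0000/(2)·0.6225^2·0.7826^2 = +0.712011
  k=1: (−1)^3·6.0000/(6)·0.6225^0·0.7826^4 = -0.375192
d^2_{1,-1}(1.7978) = +0.712011 -0.375192 = +0.336819
Attach z-rotation phases: D = e^{-i(1)(2.0296)}·(+0.336819)·e^{-i(-1)(2.5793)} = +0.287199+0.175965i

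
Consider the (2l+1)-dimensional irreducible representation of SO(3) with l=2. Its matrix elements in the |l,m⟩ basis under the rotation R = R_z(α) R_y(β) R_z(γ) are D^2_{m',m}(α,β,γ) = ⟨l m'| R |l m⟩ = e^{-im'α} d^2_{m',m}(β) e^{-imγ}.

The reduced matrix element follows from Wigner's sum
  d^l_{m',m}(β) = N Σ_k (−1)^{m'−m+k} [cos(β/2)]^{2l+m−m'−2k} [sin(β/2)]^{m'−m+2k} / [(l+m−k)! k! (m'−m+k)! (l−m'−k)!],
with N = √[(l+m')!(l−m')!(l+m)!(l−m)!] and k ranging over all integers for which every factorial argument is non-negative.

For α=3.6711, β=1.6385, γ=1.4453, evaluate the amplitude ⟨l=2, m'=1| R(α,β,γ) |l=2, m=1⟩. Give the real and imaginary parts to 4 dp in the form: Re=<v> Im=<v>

First d^2_{1,1}(β=1.6385), then the phase factors e^{-i(1)α} and e^{-i(1)γ}:
With c≡cos(β/2)=0.682769 and s≡sin(β/2)=0.730634, N=[6·1·6·1]^{1/2}=6.000000
k: max(0,(1)−(1))=0 … min(2+(1),2−(1))=1
  k=0: (−1)^0·6.0000/(6)·0.6828^4·0.7306^0 = +0.217318
  k=1: (−1)^1·6.0000/(2)·0.6828^2·0.7306^2 = -0.746567
d^2_{1,1}(1.6385) = +0.217318 -0.746567 = -0.529249
Phases: e^{-i·(1)·3.6711}=-0.863056+0.505108i, e^{-i·(1)·1.4453}=+0.125167-0.992136i ⇒ D=-0.208053-0.486640i

Re=-0.2081 Im=-0.4866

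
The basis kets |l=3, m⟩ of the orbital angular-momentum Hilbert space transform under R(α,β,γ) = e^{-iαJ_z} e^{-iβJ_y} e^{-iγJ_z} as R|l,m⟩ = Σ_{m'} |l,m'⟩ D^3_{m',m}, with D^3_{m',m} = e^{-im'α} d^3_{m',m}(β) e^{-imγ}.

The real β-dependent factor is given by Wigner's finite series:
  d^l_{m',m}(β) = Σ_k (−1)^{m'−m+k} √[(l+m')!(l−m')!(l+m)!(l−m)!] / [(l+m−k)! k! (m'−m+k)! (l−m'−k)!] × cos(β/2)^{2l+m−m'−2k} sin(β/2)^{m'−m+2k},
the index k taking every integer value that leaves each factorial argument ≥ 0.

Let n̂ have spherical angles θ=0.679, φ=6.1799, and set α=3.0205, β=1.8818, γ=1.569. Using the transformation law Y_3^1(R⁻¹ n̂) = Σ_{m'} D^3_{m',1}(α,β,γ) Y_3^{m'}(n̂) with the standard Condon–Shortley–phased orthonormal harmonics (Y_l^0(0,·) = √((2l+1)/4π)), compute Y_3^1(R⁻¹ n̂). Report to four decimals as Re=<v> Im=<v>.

Need the full column D^3_{m',1} for m'=−3..3 at α=3.0205, β=1.8818, γ=1.569.
cos(β/2)=0.589061, sin(β/2)=0.808089
d^3_{-3,1}: single k=4 term ⇒ +0.573063;  D = +0.202670+0.536028i
d^3_{-2,1}: k∈[3..4] ⇒ +0.682162 -0.641882 = +0.040280;  D = -0.009590-0.039122i
d^3_{-1,1}: k∈[2..4] ⇒ +0.471748 -1.183713 +0.278454 = -0.433511;  D = -0.051594-0.430429i
d^3_{0,1}: k∈[1..3] ⇒ +0.198541 -1.120907 +0.703146 = -0.219219;  D = -0.000394+0.219219i
d^3_{1,1}: k∈[0..2] ⇒ +0.041779 -0.628998 +0.887785 = +0.300566;  D = -0.036843+0.298300i
d^3_{2,1}: k∈[0..1] ⇒ -0.181243 +0.682162 = +0.500920;  D = +0.121006-0.486084i
d^3_{3,1}: single k=0 term ⇒ +0.304512;  D = -0.108717+0.284444i
Y_3^{m'}(θ=0.679,φ=6.1799) and Σ D·Y over m':
  (+0.2027+0.5360i)·(+0.0984+0.0315i)  (-0.0096-0.0391i)·(+0.3070+0.0643i)  (-0.0516-0.4304i)·(+0.4094+0.0424i)  (-0.0004+0.2192i)·(+0.0081+0.0000i)  (-0.0368+0.2983i)·(-0.4094+0.0424i)  (+0.1210-0.4861i)·(+0.3070-0.0643i)  (-0.1087+0.2844i)·(-0.0984+0.0315i)
Y_3^1(R⁻¹ n̂) = +0.009808-0.442242i

Re=0.0098 Im=-0.4422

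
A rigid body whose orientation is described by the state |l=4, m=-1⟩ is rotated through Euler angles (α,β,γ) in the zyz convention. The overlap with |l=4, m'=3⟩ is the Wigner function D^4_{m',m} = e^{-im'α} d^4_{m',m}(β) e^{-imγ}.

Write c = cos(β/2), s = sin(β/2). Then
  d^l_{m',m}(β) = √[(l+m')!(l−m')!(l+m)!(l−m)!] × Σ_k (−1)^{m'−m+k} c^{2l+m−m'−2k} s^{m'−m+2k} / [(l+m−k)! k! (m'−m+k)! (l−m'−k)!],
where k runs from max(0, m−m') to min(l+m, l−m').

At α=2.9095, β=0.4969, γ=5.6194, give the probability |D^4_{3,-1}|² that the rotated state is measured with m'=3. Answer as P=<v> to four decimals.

Split into d^4_{3,-1}(β=0.4969) × two z-phases.
Half-angle: c=0.969295, s=0.245902. N=√(5040·1·6·120)=1904.940944
The bounds max(0,m−m')=0 and min(l+m,l−m')=1 give 2 terms
  k=0: (−1)^4·1904.9409/(144)·0.9693^4·0.2459^4 = +0.042696
  k=1: (−1)^5·1904.9409/(240)·0.9693^2·0.2459^6 = -0.001649
d^4_{3,-1}(0.4969) = +0.042696 -0.001649 = +0.041047
|D^4_{3,-1}|² = |d^4_{3,-1}(β)|² = (+0.041047)² = 0.001685 (the z-rotation phases have unit modulus)

P=0.0017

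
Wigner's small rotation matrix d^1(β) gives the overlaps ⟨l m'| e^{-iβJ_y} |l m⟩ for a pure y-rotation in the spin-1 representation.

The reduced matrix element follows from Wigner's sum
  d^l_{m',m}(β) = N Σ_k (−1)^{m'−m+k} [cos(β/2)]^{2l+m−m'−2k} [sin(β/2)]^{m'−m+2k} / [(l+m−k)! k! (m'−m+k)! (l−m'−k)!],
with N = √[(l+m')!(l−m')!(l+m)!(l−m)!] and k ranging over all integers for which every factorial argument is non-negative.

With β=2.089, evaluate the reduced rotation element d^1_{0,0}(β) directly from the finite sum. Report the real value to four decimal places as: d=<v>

d^1_{0,0}(β=2.089) via Wigner's sum:
With c≡cos(β/2)=0.502334 and s≡sin(β/2)=0.864673, N=[1·1·1·1]^{1/2}=1.000000
Admissible k: 0..1 (factorial args all ≥0)
  k=0: (−1)^0·1.0000/(1)·0.5023^2·0.8647^0 = +0.252340
  k=1: (−1)^1·1.0000/(1)·0.5023^0·0.8647^2 = -0.747660
d^1_{0,0}(2.089) = +0.252340 -0.747660 = -0.495320

d=-0.4953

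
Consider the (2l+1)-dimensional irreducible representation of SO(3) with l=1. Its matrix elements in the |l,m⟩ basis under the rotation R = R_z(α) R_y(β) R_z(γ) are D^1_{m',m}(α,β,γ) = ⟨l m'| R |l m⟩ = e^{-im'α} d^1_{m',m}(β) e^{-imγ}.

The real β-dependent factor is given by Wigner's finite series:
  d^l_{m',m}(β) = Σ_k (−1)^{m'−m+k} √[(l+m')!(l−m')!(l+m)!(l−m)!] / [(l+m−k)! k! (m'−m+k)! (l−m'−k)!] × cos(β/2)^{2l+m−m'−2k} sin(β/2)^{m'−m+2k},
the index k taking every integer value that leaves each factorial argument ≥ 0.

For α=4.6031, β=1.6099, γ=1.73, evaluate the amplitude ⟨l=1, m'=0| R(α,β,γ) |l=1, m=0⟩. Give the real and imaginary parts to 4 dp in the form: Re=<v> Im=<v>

Split into d^1_{0,0}(β=1.6099) × two z-phases.
c=cos(1.6099/2)=0.693147, s=sin(1.6099/2)=0.720796; N=√[1·1·1·1]=1.000000
k∈{0,1} keeps every argument non-negative
  k=0: (−1)^0·1.0000/(1)·0.6931^2·0.7208^0 = +0.480453
  k=1: (−1)^1·1.0000/(1)·0.6931^0·0.7208^2 = -0.519547
d^1_{0,0}(1.6099) = +0.480453 -0.519547 = -0.039094
Attach z-rotation phases: D = e^{-i(0)(4.6031)}·(-0.039094)·e^{-i(0)(1.73)} = -0.039094+0.000000i

Re=-0.0391 Im=0.0000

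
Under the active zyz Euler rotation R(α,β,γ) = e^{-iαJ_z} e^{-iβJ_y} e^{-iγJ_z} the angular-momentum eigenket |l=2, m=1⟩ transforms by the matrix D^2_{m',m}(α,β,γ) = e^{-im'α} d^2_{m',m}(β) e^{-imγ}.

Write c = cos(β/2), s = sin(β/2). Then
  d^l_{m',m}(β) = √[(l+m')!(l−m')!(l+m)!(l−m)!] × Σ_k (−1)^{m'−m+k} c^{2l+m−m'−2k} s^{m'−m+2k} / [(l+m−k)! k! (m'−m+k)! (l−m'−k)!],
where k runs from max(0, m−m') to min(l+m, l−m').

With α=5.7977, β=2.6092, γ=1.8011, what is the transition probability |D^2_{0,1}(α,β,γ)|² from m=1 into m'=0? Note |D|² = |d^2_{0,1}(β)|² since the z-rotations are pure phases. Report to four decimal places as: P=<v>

Split into d^2_{0,1}(β=2.6092) × two z-phases.
With c≡cos(β/2)=0.263064 and s≡sin(β/2)=0.964778, N=[2·2·6·1]^{1/2}=4.898979
k∈{1,2} keeps every argument non-negative
  k=1: (−1)^0·4.8990/(2)·0.2631^3·0.9648^1 = +0.043022
  k=2: (−1)^1·4.8990/(2)·0.2631^1·0.9648^3 = -0.578654
d^2_{0,1}(2.6092) = +0.043022 -0.578654 = -0.535633
|D^2_{0,1}|² = |d^2_{0,1}(β)|² = (-0.535633)² = 0.286903 (the z-rotation phases have unit modulus)

P=0.2869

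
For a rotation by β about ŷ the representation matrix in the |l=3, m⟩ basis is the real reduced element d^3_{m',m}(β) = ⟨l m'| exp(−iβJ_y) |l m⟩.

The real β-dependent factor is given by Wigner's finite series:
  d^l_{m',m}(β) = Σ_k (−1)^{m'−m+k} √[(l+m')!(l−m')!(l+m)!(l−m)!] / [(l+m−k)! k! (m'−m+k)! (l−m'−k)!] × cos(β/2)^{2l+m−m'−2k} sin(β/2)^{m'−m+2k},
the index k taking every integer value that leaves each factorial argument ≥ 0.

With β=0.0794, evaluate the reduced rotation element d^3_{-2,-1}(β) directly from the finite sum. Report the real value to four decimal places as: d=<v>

d^3_{-2,-1}(β=0.0794) via Wigner's sum:
Half-angle: c=0.999212, s=0.039690. N=√(1·120·2·24)=75.894664
k: max(0,(-1)−(-2))=1 … min(3+(-1),3−(-2))=2
  k=1: (−1)^0·75.8947/(24)·0.9992^5·0.0397^1 = +0.125016
  k=2: (−1)^1·75.8947/(12)·0.9992^3·0.0397^3 = -0.000394
d^3_{-2,-1}(0.0794) = +0.125016 -0.000394 = +0.124621

d=0.1246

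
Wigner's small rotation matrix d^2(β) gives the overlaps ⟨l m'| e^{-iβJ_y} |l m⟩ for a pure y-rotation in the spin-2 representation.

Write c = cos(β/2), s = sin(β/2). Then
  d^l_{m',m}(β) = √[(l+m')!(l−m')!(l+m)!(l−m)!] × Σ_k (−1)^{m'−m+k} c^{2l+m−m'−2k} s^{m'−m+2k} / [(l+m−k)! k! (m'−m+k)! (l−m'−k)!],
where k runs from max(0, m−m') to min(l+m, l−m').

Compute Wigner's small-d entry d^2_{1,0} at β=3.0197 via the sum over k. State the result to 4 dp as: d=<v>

d^2_{1,0}(β=3.0197) via Wigner's sum:
With c≡cos(β/2)=0.060909 and s≡sin(β/2)=0.998143, N=[6·1·2·2]^{1/2}=4.898979
Admissible k: 0..1 (factorial args all ≥0)
  k=0: (−1)^1·4.8990/(2)·0.0609^3·0.9981^1 = -0.000552
  k=1: (−1)^2·4.8990/(2)·0.0609^1·0.9981^3 = +0.148366
d^2_{1,0}(3.0197) = -0.000552 +0.148366 = +0.147813

d=0.1478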